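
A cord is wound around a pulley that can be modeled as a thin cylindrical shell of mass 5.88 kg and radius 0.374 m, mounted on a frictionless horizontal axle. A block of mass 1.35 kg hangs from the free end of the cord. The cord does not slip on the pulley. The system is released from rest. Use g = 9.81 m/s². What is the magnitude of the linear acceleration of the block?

a ≈ 1.83 m/s²

I = MR² = (5.88)(0.374)² = 0.8225 kg·m².
Block: mg − T = ma. Pulley: TR = Iα. No-slip: a = αR, so T = (I/R²)a = 5.880·a.
Then mg = (m + 5.880)a, so a = (1.35)(9.81)/(1.35 + 5.880) = 1.832 m/s².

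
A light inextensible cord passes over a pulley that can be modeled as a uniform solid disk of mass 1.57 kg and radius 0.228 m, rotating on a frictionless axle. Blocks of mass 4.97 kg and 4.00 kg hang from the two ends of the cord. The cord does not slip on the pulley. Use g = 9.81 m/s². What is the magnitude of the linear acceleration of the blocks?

a ≈ 0.975 m/s²

I = ½MR² = (1/2)(1.57)(0.228)² = 0.04081 kg·m².
Heavier block: m₁g − T₁ = m₁a. Lighter block: T₂ − m₂g = m₂a.
Pulley: (T₁ − T₂)R = Iα = I(a/R), so T₁ − T₂ = (I/R²)a = (1/2)M_p a = 0.7850·a.
Adding the three: (m₁ − m₂)g = (m₁ + m₂ + 0.7850)a, so a = (4.97 − 4.00)(9.81)/(4.97 + 4.00 + 0.7850) = 0.9755 m/s².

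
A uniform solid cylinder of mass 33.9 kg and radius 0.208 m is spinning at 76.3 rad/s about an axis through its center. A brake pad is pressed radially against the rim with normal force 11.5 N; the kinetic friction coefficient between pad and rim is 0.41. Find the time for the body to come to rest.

t ≈ 57.1 s

I = ½MR² = (1/2)(33.9)(0.208)² = 0.7333 kg·m².
Friction force f = μN = (0.41)(11.5) = 4.715 N at the rim; torque magnitude τ = fR = 0.9807 N·m, opposing ω.
|α| = τ/I = 0.9807/0.7333 = 1.337 rad/s² (deceleration).
0 = ω₀ − |α|t ⇒ t = ω₀/|α| = 76.3/1.337 = 57.05 s.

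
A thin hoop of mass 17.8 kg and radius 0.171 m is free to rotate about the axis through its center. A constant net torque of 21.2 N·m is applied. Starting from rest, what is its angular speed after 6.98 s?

I = MR² = (17.8)(0.171)² = 0.5205 kg·m².
α = τ/I = 21.2/0.5205 = 40.73 rad/s².
ω = ω₀ + αt = 0 + (40.73)(6.98) = 284.3 rad/s.

ω ≈ 284 rad/s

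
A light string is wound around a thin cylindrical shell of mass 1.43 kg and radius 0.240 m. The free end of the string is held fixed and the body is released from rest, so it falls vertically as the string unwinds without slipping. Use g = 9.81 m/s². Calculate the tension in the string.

Translation: Mg − T = Ma. Rotation about the center: TR = Iα with I = MR².
With a = αR: T = (I/R²)a = M a, so Mg = (1 + 1.000)Ma.
a = g/(1 + 1.000) = 9.81/2.000 = 4.905 m/s².
T = 1.000·M·a = (1.000)(1.43)(4.905) = 7.014 N.

T ≈ 7.01 N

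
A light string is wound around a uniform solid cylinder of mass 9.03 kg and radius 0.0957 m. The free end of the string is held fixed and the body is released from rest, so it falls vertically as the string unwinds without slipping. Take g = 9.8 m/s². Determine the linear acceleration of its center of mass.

a ≈ 6.53 m/s²

Translation: Mg − T = Ma. Rotation about the center: TR = Iα with I = ½MR².
With a = αR: T = (I/R²)a = (1/2)M a, so Mg = (1 + 0.5000)Ma.
a = g/(1 + 0.5000) = 9.8/1.500 = 6.533 m/s².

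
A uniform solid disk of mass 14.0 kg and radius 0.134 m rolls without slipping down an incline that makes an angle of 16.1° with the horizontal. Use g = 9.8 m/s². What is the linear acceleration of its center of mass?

Translation along the incline: Mg sinθ − f = Ma.
Rotation about the center: fR = Iα with I = ½MR². No-slip gives a = αR, so f = (I/R²)a = (1/2)M a.
Substituting: Mg sinθ = (1 + 0.5000)Ma, so a = g sinθ/(1 + 0.5000) = (9.8) sin 16.1° / 1.500 = 1.812 m/s².

a ≈ 1.81 m/s²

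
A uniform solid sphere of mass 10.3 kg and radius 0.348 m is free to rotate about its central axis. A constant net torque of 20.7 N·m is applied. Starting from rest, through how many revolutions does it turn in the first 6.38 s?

≈ 134 revolutions

I = (2/5)MR² = (2/5)(10.3)(0.348)² = 0.4989 kg·m².
α = τ/I = 20.7/0.4989 = 41.49 rad/s².
θ = ½αt² = ½(41.49)(6.38)² = 844.4 rad.
Revolutions = θ/(2π) = 134.4.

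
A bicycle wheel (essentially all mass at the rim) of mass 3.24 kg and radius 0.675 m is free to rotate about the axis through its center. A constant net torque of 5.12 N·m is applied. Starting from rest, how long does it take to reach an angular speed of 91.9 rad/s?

t ≈ 26.5 s

I = MR² = (3.24)(0.675)² = 1.476 kg·m².
α = τ/I = 5.12/1.476 = 3.468 rad/s².
ω = αt ⇒ t = ω/α = 91.9/3.468 = 26.50 s.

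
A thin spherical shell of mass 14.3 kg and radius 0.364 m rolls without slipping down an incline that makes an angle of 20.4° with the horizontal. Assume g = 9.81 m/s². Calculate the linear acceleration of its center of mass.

Translation along the incline: Mg sinθ − f = Ma.
Rotation about the center: fR = Iα with I = (2/3)MR². No-slip gives a = αR, so f = (I/R²)a = (2/3)M a.
Substituting: Mg sinθ = (1 + 0.6667)Ma, so a = g sinθ/(1 + 0.6667) = (9.81) sin 20.4° / 1.667 = 2.052 m/s².

a ≈ 2.05 m/s²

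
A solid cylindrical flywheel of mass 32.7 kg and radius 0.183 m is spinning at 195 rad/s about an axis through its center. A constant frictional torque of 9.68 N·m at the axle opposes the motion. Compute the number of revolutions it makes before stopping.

≈ 171 revolutions

I = ½MR² = (1/2)(32.7)(0.183)² = 0.5475 kg·m².
The net torque has magnitude 9.68 N·m, opposing ω.
|α| = τ/I = 9.680/0.5475 = 17.68 rad/s² (deceleration).
ω² = ω₀² − 2|α|θ with ω = 0 ⇒ θ = ω₀²/(2|α|) = 1075 rad = 171.2 rev.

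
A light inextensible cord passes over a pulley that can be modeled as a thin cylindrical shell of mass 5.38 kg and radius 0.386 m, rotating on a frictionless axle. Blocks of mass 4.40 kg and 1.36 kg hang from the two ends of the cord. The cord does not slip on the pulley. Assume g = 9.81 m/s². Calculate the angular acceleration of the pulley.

α ≈ 6.94 rad/s²

I = MR² = (5.38)(0.386)² = 0.8016 kg·m².
Heavier block: m₁g − T₁ = m₁a. Lighter block: T₂ − m₂g = m₂a.
Pulley: (T₁ − T₂)R = Iα = I(a/R), so T₁ − T₂ = (I/R²)a = 1·M_p a = 5.380·a.
Adding the three: (m₁ − m₂)g = (m₁ + m₂ + 5.380)a, so a = (4.40 − 1.36)(9.81)/(4.40 + 1.36 + 5.380) = 2.677 m/s².
α = a/R = 2.677/0.386 = 6.935 rad/s².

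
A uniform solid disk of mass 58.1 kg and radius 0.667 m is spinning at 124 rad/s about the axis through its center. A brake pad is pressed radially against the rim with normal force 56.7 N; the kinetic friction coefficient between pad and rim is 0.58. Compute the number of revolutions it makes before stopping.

I = ½MR² = (1/2)(58.1)(0.667)² = 12.92 kg·m².
Friction force f = μN = (0.58)(56.7) = 32.89 N at the rim; torque magnitude τ = fR = 21.93 N·m, opposing ω.
|α| = τ/I = 21.93/12.92 = 1.697 rad/s² (deceleration).
ω² = ω₀² − 2|α|θ with ω = 0 ⇒ θ = ω₀²/(2|α|) = 4530 rad = 720.9 rev.

≈ 721 revolutions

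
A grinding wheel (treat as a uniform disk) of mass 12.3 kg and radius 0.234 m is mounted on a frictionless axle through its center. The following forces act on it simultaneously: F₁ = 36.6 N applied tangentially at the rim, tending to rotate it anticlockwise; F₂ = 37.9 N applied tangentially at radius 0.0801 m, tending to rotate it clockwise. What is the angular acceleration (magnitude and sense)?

α ≈ 16.4 rad/s², anticlockwise

I = ½MR² = (1/2)(12.3)(0.234)² = 0.3367 kg·m².
Taking anticlockwise as positive: τ₁ = +(36.6)(0.234) = +8.564 N·m; τ₂ = −(37.9)(0.0801) = −3.036 N·m.
Net torque τ = 5.529 N·m.
α = τ/I = 5.529/0.3367 = 16.42 rad/s².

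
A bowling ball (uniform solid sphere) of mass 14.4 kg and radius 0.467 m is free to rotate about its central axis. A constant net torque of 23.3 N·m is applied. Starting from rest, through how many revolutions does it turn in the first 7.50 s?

≈ 83.0 revolutions

I = (2/5)MR² = (2/5)(14.4)(0.467)² = 1.256 kg·m².
α = τ/I = 23.3/1.256 = 18.55 rad/s².
θ = ½αt² = ½(18.55)(7.50)² = 521.7 rad.
Revolutions = θ/(2π) = 83.03.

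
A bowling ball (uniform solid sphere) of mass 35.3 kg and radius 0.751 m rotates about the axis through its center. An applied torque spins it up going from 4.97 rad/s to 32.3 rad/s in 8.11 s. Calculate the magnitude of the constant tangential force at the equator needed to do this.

I = (2/5)MR² = (2/5)(35.3)(0.751)² = 7.964 kg·m².
α = Δω/Δt = (32.3 − 4.97)/8.11 = 3.370 rad/s².
The required torque is τ = Iα = (7.964)(3.370) = 26.84 N·m.
A tangential force at the equator gives τ = FR, so F = τ/R = 26.84/0.751 = 35.73 N.

F ≈ 35.7 N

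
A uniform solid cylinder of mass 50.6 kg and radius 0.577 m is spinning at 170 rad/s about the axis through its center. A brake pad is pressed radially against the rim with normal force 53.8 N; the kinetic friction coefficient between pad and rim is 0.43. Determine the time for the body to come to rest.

t ≈ 107 s

I = ½MR² = (1/2)(50.6)(0.577)² = 8.423 kg·m².
Friction force f = μN = (0.43)(53.8) = 23.13 N at the rim; torque magnitude τ = fR = 13.35 N·m, opposing ω.
|α| = τ/I = 13.35/8.423 = 1.585 rad/s² (deceleration).
0 = ω₀ − |α|t ⇒ t = ω₀/|α| = 170/1.585 = 107.3 s.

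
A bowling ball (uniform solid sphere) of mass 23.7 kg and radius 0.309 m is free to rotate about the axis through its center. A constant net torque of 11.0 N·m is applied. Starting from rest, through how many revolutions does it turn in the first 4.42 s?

≈ 18.9 revolutions

I = (2/5)MR² = (2/5)(23.7)(0.309)² = 0.9052 kg·m².
α = τ/I = 11.0/0.9052 = 12.15 rad/s².
θ = ½αt² = ½(12.15)(4.42)² = 118.7 rad.
Revolutions = θ/(2π) = 18.89.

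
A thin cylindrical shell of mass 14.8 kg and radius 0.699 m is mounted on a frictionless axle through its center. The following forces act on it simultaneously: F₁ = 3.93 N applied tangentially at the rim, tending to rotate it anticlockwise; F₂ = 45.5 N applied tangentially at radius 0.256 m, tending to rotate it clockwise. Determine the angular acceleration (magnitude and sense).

I = MR² = (14.8)(0.699)² = 7.231 kg·m².
Taking anticlockwise as positive: τ₁ = +(3.93)(0.699) = +2.747 N·m; τ₂ = −(45.5)(0.256) = −11.65 N·m.
Net torque τ = -8.901 N·m.
α = τ/I = -8.901/7.231 = -1.231 rad/s².

α ≈ 1.23 rad/s², clockwise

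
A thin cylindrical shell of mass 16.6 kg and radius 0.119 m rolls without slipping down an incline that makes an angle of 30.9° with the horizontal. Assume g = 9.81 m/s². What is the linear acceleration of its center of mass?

a ≈ 2.52 m/s²

Translation along the incline: Mg sinθ − f = Ma.
Rotation about the center: fR = Iα with I = MR². No-slip gives a = αR, so f = (I/R²)a = M a.
Substituting: Mg sinθ = (1 + 1.000)Ma, so a = g sinθ/(1 + 1.000) = (9.81) sin 30.9° / 2.000 = 2.519 m/s².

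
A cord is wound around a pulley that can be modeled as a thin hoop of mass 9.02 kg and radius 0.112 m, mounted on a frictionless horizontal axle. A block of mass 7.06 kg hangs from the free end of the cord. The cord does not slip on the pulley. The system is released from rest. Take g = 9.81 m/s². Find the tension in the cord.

T ≈ 38.9 N

I = MR² = (9.02)(0.112)² = 0.1131 kg·m².
Block: mg − T = ma. Pulley: TR = Iα. No-slip: a = αR, so T = (I/R²)a = 9.020·a.
Then mg = (m + 9.020)a, so a = (7.06)(9.81)/(7.06 + 9.020) = 4.307 m/s².
T = 9.020·a = 38.85 N.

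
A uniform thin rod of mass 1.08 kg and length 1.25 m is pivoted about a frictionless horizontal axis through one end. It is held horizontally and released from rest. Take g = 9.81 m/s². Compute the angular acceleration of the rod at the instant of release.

α ≈ 11.8 rad/s²

About the pivot, I = (1/3)ML² = (1/3)(1.08)(1.25)² = 0.5625 kg·m².
The weight acts at the center, a distance L/2 = 0.6250 m from the pivot; τ = Mg(L/2) = 6.622 N·m.
α = τ/I = 6.622/0.5625 = 11.77 rad/s².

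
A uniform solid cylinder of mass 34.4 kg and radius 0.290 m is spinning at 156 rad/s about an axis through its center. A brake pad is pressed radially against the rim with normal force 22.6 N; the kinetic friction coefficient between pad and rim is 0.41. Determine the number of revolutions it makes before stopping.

≈ 1040 revolutions

I = ½MR² = (1/2)(34.4)(0.290)² = 1.447 kg·m².
Friction force f = μN = (0.41)(22.6) = 9.266 N at the rim; torque magnitude τ = fR = 2.687 N·m, opposing ω.
|α| = τ/I = 2.687/1.447 = 1.858 rad/s² (deceleration).
ω² = ω₀² − 2|α|θ with ω = 0 ⇒ θ = ω₀²/(2|α|) = 6550 rad = 1042 rev.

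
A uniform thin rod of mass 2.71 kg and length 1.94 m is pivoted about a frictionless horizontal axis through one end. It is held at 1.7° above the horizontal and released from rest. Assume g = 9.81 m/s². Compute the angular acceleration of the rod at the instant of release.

α ≈ 7.58 rad/s²

About the pivot, I = (1/3)ML² = (1/3)(2.71)(1.94)² = 3.400 kg·m².
The weight acts at the center, a distance L/2 = 0.9700 m from the pivot; τ = Mg(L/2) cos 1.7° = 25.78 N·m.
α = τ/I = 25.78/3.400 = 7.582 rad/s².
(Equivalently α = (3g/(2L)) cos 1.7° = 7.582 rad/s².)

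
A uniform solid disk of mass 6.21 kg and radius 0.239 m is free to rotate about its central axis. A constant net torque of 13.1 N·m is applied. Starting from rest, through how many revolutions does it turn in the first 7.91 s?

≈ 368 revolutions

I = ½MR² = (1/2)(6.21)(0.239)² = 0.1774 kg·m².
α = τ/I = 13.1/0.1774 = 73.86 rad/s².
θ = ½αt² = ½(73.86)(7.91)² = 2311 rad.
Revolutions = θ/(2π) = 367.8.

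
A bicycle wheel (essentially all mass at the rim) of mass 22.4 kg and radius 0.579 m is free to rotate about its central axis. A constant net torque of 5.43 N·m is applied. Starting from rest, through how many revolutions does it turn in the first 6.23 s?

≈ 2.23 revolutions

I = MR² = (22.4)(0.579)² = 7.509 kg·m².
α = τ/I = 5.43/7.509 = 0.7231 rad/s².
θ = ½αt² = ½(0.7231)(6.23)² = 14.03 rad.
Revolutions = θ/(2π) = 2.233.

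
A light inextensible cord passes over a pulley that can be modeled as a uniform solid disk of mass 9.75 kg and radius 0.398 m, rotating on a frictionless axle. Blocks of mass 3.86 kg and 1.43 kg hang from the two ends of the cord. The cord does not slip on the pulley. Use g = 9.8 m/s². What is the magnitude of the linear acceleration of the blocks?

a ≈ 2.34 m/s²

I = ½MR² = (1/2)(9.75)(0.398)² = 0.7722 kg·m².
Heavier block: m₁g − T₁ = m₁a. Lighter block: T₂ − m₂g = m₂a.
Pulley: (T₁ − T₂)R = Iα = I(a/R), so T₁ − T₂ = (I/R²)a = (1/2)M_p a = 4.875·a.
Adding the three: (m₁ − m₂)g = (m₁ + m₂ + 4.875)a, so a = (3.86 − 1.43)(9.8)/(3.86 + 1.43 + 4.875) = 2.343 m/s².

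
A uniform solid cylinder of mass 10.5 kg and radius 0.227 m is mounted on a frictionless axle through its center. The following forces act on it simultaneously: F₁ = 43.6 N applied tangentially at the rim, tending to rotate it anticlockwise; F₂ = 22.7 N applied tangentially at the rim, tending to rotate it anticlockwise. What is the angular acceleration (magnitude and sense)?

I = ½MR² = (1/2)(10.5)(0.227)² = 0.2705 kg·m².
Taking anticlockwise as positive: τ₁ = +(43.6)(0.227) = +9.897 N·m; τ₂ = +(22.7)(0.227) = +5.153 N·m.
Net torque τ = 15.05 N·m.
α = τ/I = 15.05/0.2705 = 55.63 rad/s².

α ≈ 55.6 rad/s², anticlockwise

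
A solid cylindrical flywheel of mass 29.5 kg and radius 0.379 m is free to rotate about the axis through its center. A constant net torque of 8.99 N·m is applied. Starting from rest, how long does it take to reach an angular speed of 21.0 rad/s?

t ≈ 4.95 s

I = ½MR² = (1/2)(29.5)(0.379)² = 2.119 kg·m².
α = τ/I = 8.99/2.119 = 4.243 rad/s².
ω = αt ⇒ t = ω/α = 21.0/4.243 = 4.949 s.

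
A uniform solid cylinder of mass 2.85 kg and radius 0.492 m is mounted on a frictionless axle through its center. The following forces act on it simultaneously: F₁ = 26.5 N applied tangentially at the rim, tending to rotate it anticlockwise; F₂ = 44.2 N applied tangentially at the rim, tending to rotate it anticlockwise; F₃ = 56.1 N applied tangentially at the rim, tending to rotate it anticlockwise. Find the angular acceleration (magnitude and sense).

α ≈ 181 rad/s², anticlockwise

I = ½MR² = (1/2)(2.85)(0.492)² = 0.3449 kg·m².
Taking anticlockwise as positive: τ₁ = +(26.5)(0.492) = +13.04 N·m; τ₂ = +(44.2)(0.492) = +21.75 N·m; τ₃ = +(56.1)(0.492) = +27.60 N·m.
Net torque τ = 62.39 N·m.
α = τ/I = 62.39/0.3449 = 180.9 rad/s².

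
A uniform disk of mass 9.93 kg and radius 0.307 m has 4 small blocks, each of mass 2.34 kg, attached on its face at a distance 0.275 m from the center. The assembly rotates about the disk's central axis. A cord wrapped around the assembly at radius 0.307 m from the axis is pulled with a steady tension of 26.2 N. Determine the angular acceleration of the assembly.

I_disk = ½MR² = ½(9.93)(0.307)² = 0.4679 kg·m².
I_blocks = 4·m·r² = 4(2.34)(0.275)² = 0.7078 kg·m².
Total I = 1.176 kg·m².
τ = F r = (26.2)(0.307) = 8.043 N·m.
α = τ/I = 8.043/1.176 = 6.841 rad/s².

α ≈ 6.84 rad/s²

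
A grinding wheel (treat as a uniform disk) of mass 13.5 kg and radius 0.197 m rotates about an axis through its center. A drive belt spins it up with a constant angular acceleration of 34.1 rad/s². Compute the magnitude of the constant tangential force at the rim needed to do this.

F ≈ 45.3 N

I = ½MR² = (1/2)(13.5)(0.197)² = 0.2620 kg·m².
The required torque is τ = Iα = (0.2620)(34.10) = 8.933 N·m.
A tangential force at the rim gives τ = FR, so F = τ/R = 8.933/0.197 = 45.34 N.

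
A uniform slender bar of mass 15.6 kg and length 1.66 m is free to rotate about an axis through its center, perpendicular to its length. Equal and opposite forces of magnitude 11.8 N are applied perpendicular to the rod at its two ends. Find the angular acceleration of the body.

I = (1/12)ML² = (1/12)(15.6)(1.66)² = 3.582 kg·m².
The couple gives τ = F·(L/2) + F·(L/2) = F L = (11.8)(1.66) = 19.59 N·m.
From τ = Iα: α = 19.59/3.582 = 5.468 rad/s².

α ≈ 5.47 rad/s²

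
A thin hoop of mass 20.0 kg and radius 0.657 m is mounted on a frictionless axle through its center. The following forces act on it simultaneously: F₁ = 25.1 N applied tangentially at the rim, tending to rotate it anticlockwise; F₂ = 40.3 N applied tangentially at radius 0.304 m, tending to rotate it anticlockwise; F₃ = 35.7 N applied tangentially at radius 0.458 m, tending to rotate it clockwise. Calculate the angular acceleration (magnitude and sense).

α ≈ 1.44 rad/s², anticlockwise

I = MR² = (20.0)(0.657)² = 8.633 kg·m².
Taking anticlockwise as positive: τ₁ = +(25.1)(0.657) = +16.49 N·m; τ₂ = +(40.3)(0.304) = +12.25 N·m; τ₃ = −(35.7)(0.458) = −16.35 N·m.
Net torque τ = 12.39 N·m.
α = τ/I = 12.39/8.633 = 1.435 rad/s².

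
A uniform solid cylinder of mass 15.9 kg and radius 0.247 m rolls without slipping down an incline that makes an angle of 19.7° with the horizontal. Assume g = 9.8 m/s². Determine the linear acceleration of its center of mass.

Translation along the incline: Mg sinθ − f = Ma.
Rotation about the center: fR = Iα with I = ½MR². No-slip gives a = αR, so f = (I/R²)a = (1/2)M a.
Substituting: Mg sinθ = (1 + 0.5000)Ma, so a = g sinθ/(1 + 0.5000) = (9.8) sin 19.7° / 1.500 = 2.202 m/s².

a ≈ 2.20 m/s²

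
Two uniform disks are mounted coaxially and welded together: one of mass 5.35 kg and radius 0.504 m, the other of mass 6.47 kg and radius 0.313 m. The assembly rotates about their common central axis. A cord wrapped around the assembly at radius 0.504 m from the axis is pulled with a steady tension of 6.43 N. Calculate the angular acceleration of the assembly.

α ≈ 3.25 rad/s²

I = ½M₁R₁² + ½M₂R₂² = ½(5.35)(0.504)² + ½(6.47)(0.313)² = 0.9964 kg·m².
τ = F r = (6.43)(0.504) = 3.241 N·m.
α = τ/I = 3.241/0.9964 = 3.252 rad/s².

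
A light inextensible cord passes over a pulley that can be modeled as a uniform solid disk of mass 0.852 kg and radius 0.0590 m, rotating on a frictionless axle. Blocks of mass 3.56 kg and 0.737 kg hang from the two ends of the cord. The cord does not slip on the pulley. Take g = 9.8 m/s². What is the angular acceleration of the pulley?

I = ½MR² = (1/2)(0.852)(0.0590)² = 0.001483 kg·m².
Heavier block: m₁g − T₁ = m₁a. Lighter block: T₂ − m₂g = m₂a.
Pulley: (T₁ − T₂)R = Iα = I(a/R), so T₁ − T₂ = (I/R²)a = (1/2)M_p a = 0.4260·a.
Adding the three: (m₁ − m₂)g = (m₁ + m₂ + 0.4260)a, so a = (3.56 − 0.737)(9.8)/(3.56 + 0.737 + 0.4260) = 5.858 m/s².
α = a/R = 5.858/0.0590 = 99.28 rad/s².

α ≈ 99.3 rad/s²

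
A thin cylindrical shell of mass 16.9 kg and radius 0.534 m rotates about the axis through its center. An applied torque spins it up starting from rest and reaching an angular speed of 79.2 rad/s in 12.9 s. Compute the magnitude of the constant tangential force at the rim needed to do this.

I = MR² = (16.9)(0.534)² = 4.819 kg·m².
α = Δω/Δt = (79.2 − 0)/12.9 = 6.140 rad/s².
The required torque is τ = Iα = (4.819)(6.140) = 29.59 N·m.
A tangential force at the rim gives τ = FR, so F = τ/R = 29.59/0.534 = 55.41 N.

F ≈ 55.4 N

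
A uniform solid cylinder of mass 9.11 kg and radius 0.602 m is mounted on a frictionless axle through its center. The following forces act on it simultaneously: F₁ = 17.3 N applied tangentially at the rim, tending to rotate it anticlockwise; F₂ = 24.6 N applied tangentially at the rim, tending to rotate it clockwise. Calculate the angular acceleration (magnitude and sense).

α ≈ 2.66 rad/s², clockwise

I = ½MR² = (1/2)(9.11)(0.602)² = 1.651 kg·m².
Taking anticlockwise as positive: τ₁ = +(17.3)(0.602) = +10.41 N·m; τ₂ = −(24.6)(0.602) = −14.81 N·m.
Net torque τ = -4.395 N·m.
α = τ/I = -4.395/1.651 = -2.662 rad/s².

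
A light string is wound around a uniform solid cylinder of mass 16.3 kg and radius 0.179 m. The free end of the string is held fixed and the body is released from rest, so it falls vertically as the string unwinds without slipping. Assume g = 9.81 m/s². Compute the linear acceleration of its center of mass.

a ≈ 6.54 m/s²

Translation: Mg − T = Ma. Rotation about the center: TR = Iα with I = ½MR².
With a = αR: T = (I/R²)a = (1/2)M a, so Mg = (1 + 0.5000)Ma.
a = g/(1 + 0.5000) = 9.81/1.500 = 6.540 m/s².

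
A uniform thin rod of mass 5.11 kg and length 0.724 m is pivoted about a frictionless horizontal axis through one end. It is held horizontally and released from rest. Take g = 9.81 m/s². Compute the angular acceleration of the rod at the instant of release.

α ≈ 20.3 rad/s²

About the pivot, I = (1/3)ML² = (1/3)(5.11)(0.724)² = 0.8928 kg·m².
The weight acts at the center, a distance L/2 = 0.3620 m from the pivot; τ = Mg(L/2) = 18.15 N·m.
α = τ/I = 18.15/0.8928 = 20.32 rad/s².
(Equivalently α = (3g/(2L)) = 20.32 rad/s².)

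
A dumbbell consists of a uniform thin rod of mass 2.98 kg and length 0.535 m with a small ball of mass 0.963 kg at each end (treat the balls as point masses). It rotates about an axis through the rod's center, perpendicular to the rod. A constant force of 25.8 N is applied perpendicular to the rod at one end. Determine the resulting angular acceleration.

I_rod = (1/12)ML² = (1/12)(2.98)(0.535)² = 0.07108 kg·m².
I_balls = 2·m·(L/2)² = 2(0.963)(0.2675)² = 0.1378 kg·m².
Total I = 0.2089 kg·m².
τ = F·(L/2) = (25.8)(0.268) = 6.902 N·m.
α = τ/I = 6.902/0.2089 = 33.04 rad/s².

α ≈ 33.0 rad/s²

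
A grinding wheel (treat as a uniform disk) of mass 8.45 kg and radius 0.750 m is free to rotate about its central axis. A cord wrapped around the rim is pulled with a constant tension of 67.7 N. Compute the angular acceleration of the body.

α ≈ 21.4 rad/s²

I = ½MR² = (1/2)(8.45)(0.750)² = 2.377 kg·m².
τ = F R = (67.7)(0.750) = 50.78 N·m.
From τ = Iα: α = 50.78/2.377 = 21.36 rad/s².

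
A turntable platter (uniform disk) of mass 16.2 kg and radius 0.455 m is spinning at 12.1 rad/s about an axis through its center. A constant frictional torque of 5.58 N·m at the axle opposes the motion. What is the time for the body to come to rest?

I = ½MR² = (1/2)(16.2)(0.455)² = 1.677 kg·m².
The net torque has magnitude 5.58 N·m, opposing ω.
|α| = τ/I = 5.580/1.677 = 3.328 rad/s² (deceleration).
0 = ω₀ − |α|t ⇒ t = ω₀/|α| = 12.1/3.328 = 3.636 s.

t ≈ 3.64 s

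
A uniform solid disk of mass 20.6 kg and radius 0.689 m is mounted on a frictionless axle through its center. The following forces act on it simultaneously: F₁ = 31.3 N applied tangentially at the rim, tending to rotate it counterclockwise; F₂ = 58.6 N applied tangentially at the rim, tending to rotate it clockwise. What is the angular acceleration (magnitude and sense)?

I = ½MR² = (1/2)(20.6)(0.689)² = 4.890 kg·m².
Taking counterclockwise as positive: τ₁ = +(31.3)(0.689) = +21.57 N·m; τ₂ = −(58.6)(0.689) = −40.38 N·m.
Net torque τ = -18.81 N·m.
α = τ/I = -18.81/4.890 = -3.847 rad/s².

α ≈ 3.85 rad/s², clockwise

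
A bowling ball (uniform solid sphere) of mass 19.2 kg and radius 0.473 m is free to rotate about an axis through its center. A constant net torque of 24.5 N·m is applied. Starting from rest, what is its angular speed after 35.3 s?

I = (2/5)MR² = (2/5)(19.2)(0.473)² = 1.718 kg·m².
α = τ/I = 24.5/1.718 = 14.26 rad/s².
ω = ω₀ + αt = 0 + (14.26)(35.3) = 503.3 rad/s.

ω ≈ 503 rad/s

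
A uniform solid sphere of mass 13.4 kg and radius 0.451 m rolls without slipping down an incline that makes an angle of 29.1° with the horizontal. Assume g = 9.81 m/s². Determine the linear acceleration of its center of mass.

Translation along the incline: Mg sinθ − f = Ma.
Rotation about the center: fR = Iα with I = (2/5)MR². No-slip gives a = αR, so f = (I/R²)a = (2/5)M a.
Substituting: Mg sinθ = (1 + 0.4000)Ma, so a = g sinθ/(1 + 0.4000) = (9.81) sin 29.1° / 1.400 = 3.408 m/s².

a ≈ 3.41 m/s²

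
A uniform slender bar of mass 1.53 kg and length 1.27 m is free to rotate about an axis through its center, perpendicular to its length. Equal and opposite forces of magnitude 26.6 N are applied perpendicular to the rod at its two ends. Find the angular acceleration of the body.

I = (1/12)ML² = (1/12)(1.53)(1.27)² = 0.2056 kg·m².
The couple gives τ = F·(L/2) + F·(L/2) = F L = (26.6)(1.27) = 33.78 N·m.
From τ = Iα: α = 33.78/0.2056 = 164.3 rad/s².

α ≈ 164 rad/s²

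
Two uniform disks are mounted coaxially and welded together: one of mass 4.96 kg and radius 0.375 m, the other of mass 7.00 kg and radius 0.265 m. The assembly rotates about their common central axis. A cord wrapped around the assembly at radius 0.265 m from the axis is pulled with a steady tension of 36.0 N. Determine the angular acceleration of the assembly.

α ≈ 16.0 rad/s²

I = ½M₁R₁² + ½M₂R₂² = ½(4.96)(0.375)² + ½(7.00)(0.265)² = 0.5945 kg·m².
τ = F r = (36.0)(0.265) = 9.540 N·m.
α = τ/I = 9.540/0.5945 = 16.05 rad/s².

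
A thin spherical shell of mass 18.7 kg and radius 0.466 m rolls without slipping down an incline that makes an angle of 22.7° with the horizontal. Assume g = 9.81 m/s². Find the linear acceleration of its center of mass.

Translation along the incline: Mg sinθ − f = Ma.
Rotation about the center: fR = Iα with I = (2/3)MR². No-slip gives a = αR, so f = (I/R²)a = (2/3)M a.
Substituting: Mg sinθ = (1 + 0.6667)Ma, so a = g sinθ/(1 + 0.6667) = (9.81) sin 22.7° / 1.667 = 2.271 m/s².

a ≈ 2.27 m/s²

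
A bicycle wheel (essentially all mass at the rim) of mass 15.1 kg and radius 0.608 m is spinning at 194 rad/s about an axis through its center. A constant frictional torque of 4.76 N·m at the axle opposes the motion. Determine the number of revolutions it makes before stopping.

≈ 3510 revolutions

I = MR² = (15.1)(0.608)² = 5.582 kg·m².
The net torque has magnitude 4.76 N·m, opposing ω.
|α| = τ/I = 4.760/5.582 = 0.8528 rad/s² (deceleration).
ω² = ω₀² − 2|α|θ with ω = 0 ⇒ θ = ω₀²/(2|α|) = 22070 rad = 3512 rev.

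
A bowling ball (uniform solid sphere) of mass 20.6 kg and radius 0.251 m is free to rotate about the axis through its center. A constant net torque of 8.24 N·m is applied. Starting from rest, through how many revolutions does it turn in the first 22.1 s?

≈ 617 revolutions

I = (2/5)MR² = (2/5)(20.6)(0.251)² = 0.5191 kg·m².
α = τ/I = 8.24/0.5191 = 15.87 rad/s².
θ = ½αt² = ½(15.87)(22.1)² = 3876 rad.
Revolutions = θ/(2π) = 616.9.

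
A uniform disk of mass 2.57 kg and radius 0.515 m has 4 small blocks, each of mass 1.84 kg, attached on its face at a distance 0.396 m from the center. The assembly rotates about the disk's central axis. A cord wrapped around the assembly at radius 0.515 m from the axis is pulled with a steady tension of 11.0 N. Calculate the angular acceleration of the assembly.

α ≈ 3.79 rad/s²

I_disk = ½MR² = ½(2.57)(0.515)² = 0.3408 kg·m².
I_blocks = 4·m·r² = 4(1.84)(0.396)² = 1.154 kg·m².
Total I = 1.495 kg·m².
τ = F r = (11.0)(0.515) = 5.665 N·m.
α = τ/I = 5.665/1.495 = 3.789 rad/s².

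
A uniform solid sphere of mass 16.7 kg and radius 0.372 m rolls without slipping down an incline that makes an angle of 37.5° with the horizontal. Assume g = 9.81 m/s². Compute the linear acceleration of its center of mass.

Translation along the incline: Mg sinθ − f = Ma.
Rotation about the center: fR = Iα with I = (2/5)MR². No-slip gives a = αR, so f = (I/R²)a = (2/5)M a.
Substituting: Mg sinθ = (1 + 0.4000)Ma, so a = g sinθ/(1 + 0.4000) = (9.81) sin 37.5° / 1.400 = 4.266 m/s².

a ≈ 4.27 m/s²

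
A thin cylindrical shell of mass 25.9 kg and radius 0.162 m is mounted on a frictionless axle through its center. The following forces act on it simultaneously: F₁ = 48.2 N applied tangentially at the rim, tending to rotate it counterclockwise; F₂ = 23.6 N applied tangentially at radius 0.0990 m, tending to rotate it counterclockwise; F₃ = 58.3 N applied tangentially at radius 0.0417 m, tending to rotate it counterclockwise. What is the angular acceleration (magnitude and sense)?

I = MR² = (25.9)(0.162)² = 0.6797 kg·m².
Taking counterclockwise as positive: τ₁ = +(48.2)(0.162) = +7.808 N·m; τ₂ = +(23.6)(0.0990) = +2.336 N·m; τ₃ = +(58.3)(0.0417) = +2.431 N·m.
Net torque τ = 12.58 N·m.
α = τ/I = 12.58/0.6797 = 18.50 rad/s².

α ≈ 18.5 rad/s², counterclockwise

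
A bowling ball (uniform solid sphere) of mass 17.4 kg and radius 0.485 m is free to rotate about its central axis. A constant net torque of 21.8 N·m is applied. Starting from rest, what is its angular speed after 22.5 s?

ω ≈ 300 rad/s

I = (2/5)MR² = (2/5)(17.4)(0.485)² = 1.637 kg·m².
α = τ/I = 21.8/1.637 = 13.32 rad/s².
ω = ω₀ + αt = 0 + (13.32)(22.5) = 299.6 rad/s.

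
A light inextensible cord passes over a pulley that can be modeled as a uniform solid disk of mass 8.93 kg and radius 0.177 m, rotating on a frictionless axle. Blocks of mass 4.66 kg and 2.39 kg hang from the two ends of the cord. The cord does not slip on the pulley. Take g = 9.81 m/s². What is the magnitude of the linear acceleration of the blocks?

a ≈ 1.93 m/s²

I = ½MR² = (1/2)(8.93)(0.177)² = 0.1399 kg·m².
Heavier block: m₁g − T₁ = m₁a. Lighter block: T₂ − m₂g = m₂a.
Pulley: (T₁ − T₂)R = Iα = I(a/R), so T₁ − T₂ = (I/R²)a = (1/2)M_p a = 4.465·a.
Adding the three: (m₁ − m₂)g = (m₁ + m₂ + 4.465)a, so a = (4.66 − 2.39)(9.81)/(4.66 + 2.39 + 4.465) = 1.934 m/s².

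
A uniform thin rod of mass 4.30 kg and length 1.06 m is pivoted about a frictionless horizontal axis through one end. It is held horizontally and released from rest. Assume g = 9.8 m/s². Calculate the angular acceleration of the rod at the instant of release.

α ≈ 13.9 rad/s²

About the pivot, I = (1/3)ML² = (1/3)(4.30)(1.06)² = 1.610 kg·m².
The weight acts at the center, a distance L/2 = 0.5300 m from the pivot; τ = Mg(L/2) = 22.33 N·m.
α = τ/I = 22.33/1.610 = 13.87 rad/s².
(Equivalently α = (3g/(2L)) = 13.87 rad/s².)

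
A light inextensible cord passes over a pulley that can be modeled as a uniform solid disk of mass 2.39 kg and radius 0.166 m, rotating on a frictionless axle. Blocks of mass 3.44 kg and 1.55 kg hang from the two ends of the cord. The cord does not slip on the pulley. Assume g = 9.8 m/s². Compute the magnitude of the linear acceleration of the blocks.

a ≈ 2.99 m/s²

I = ½MR² = (1/2)(2.39)(0.166)² = 0.03293 kg·m².
Heavier block: m₁g − T₁ = m₁a. Lighter block: T₂ − m₂g = m₂a.
Pulley: (T₁ − T₂)R = Iα = I(a/R), so T₁ − T₂ = (I/R²)a = (1/2)M_p a = 1.195·a.
Adding the three: (m₁ − m₂)g = (m₁ + m₂ + 1.195)a, so a = (3.44 − 1.55)(9.8)/(3.44 + 1.55 + 1.195) = 2.995 m/s².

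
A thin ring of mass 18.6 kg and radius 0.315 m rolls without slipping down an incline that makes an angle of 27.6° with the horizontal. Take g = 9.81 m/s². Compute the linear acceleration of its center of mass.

a ≈ 2.27 m/s²

Translation along the incline: Mg sinθ − f = Ma.
Rotation about the center: fR = Iα with I = MR². No-slip gives a = αR, so f = (I/R²)a = M a.
Substituting: Mg sinθ = (1 + 1.000)Ma, so a = g sinθ/(1 + 1.000) = (9.81) sin 27.6° / 2.000 = 2.272 m/s².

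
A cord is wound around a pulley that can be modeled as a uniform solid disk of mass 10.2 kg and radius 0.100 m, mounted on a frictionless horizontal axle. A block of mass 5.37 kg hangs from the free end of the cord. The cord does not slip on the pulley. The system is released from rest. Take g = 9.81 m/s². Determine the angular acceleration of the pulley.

α ≈ 50.3 rad/s²

I = ½MR² = (1/2)(10.2)(0.100)² = 0.05100 kg·m².
Block: mg − T = ma. Pulley: TR = Iα. No-slip: a = αR, so T = (I/R²)a = 5.100·a.
Then mg = (m + 5.100)a, so a = (5.37)(9.81)/(5.37 + 5.100) = 5.031 m/s².
α = a/R = 5.031/0.100 = 50.31 rad/s².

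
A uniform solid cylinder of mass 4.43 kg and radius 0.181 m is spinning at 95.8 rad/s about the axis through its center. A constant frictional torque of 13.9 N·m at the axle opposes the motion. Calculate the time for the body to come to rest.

I = ½MR² = (1/2)(4.43)(0.181)² = 0.07257 kg·m².
The net torque has magnitude 13.9 N·m, opposing ω.
|α| = τ/I = 13.90/0.07257 = 191.6 rad/s² (deceleration).
0 = ω₀ − |α|t ⇒ t = ω₀/|α| = 95.8/191.6 = 0.5001 s.

t ≈ 0.500 s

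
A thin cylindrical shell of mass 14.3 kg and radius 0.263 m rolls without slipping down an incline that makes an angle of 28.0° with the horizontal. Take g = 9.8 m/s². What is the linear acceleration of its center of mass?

Translation along the incline: Mg sinθ − f = Ma.
Rotation about the center: fR = Iα with I = MR². No-slip gives a = αR, so f = (I/R²)a = M a.
Substituting: Mg sinθ = (1 + 1.000)Ma, so a = g sinθ/(1 + 1.000) = (9.8) sin 28.0° / 2.000 = 2.300 m/s².

a ≈ 2.30 m/s²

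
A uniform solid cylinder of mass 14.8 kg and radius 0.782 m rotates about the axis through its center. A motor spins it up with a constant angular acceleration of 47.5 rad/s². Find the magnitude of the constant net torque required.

I = ½MR² = (1/2)(14.8)(0.782)² = 4.525 kg·m².
τ = Iα = (4.525)(47.50) = 215.0 N·m.

τ ≈ 215 N·m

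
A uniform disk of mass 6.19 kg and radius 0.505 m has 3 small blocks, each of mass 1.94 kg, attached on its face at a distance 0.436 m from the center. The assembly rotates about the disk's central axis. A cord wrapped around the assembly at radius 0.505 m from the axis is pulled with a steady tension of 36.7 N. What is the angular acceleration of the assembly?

α ≈ 9.78 rad/s²

I_disk = ½MR² = ½(6.19)(0.505)² = 0.7893 kg·m².
I_blocks = 3·m·r² = 3(1.94)(0.436)² = 1.106 kg·m².
Total I = 1.896 kg·m².
τ = F r = (36.7)(0.505) = 18.53 N·m.
α = τ/I = 18.53/1.896 = 9.777 rad/s².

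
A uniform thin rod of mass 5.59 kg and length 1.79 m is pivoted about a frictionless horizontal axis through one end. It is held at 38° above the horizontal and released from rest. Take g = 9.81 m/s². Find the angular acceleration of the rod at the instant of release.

About the pivot, I = (1/3)ML² = (1/3)(5.59)(1.79)² = 5.970 kg·m².
The weight acts at the center, a distance L/2 = 0.8950 m from the pivot; τ = Mg(L/2) cos 38° = 38.68 N·m.
α = τ/I = 38.68/5.970 = 6.478 rad/s².

α ≈ 6.48 rad/s²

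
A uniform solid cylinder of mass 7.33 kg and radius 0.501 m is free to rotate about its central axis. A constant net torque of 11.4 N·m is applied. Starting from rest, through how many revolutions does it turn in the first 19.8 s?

I = ½MR² = (1/2)(7.33)(0.501)² = 0.9199 kg·m².
α = τ/I = 11.4/0.9199 = 12.39 rad/s².
θ = ½αt² = ½(12.39)(19.8)² = 2429 rad.
Revolutions = θ/(2π) = 386.6.

≈ 387 revolutions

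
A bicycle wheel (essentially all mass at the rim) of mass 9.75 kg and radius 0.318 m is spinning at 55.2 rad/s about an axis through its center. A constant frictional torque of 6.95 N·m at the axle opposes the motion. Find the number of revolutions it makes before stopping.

≈ 34.4 revolutions

I = MR² = (9.75)(0.318)² = 0.9860 kg·m².
The net torque has magnitude 6.95 N·m, opposing ω.
|α| = τ/I = 6.950/0.9860 = 7.049 rad/s² (deceleration).
ω² = ω₀² − 2|α|θ with ω = 0 ⇒ θ = ω₀²/(2|α|) = 216.1 rad = 34.40 rev.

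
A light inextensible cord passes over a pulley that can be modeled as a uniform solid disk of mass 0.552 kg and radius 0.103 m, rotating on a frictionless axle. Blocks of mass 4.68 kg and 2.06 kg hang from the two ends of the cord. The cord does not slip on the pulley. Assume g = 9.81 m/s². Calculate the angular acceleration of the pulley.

α ≈ 35.6 rad/s²

I = ½MR² = (1/2)(0.552)(0.103)² = 0.002928 kg·m².
Heavier block: m₁g − T₁ = m₁a. Lighter block: T₂ − m₂g = m₂a.
Pulley: (T₁ − T₂)R = Iα = I(a/R), so T₁ − T₂ = (I/R²)a = (1/2)M_p a = 0.2760·a.
Adding the three: (m₁ − m₂)g = (m₁ + m₂ + 0.2760)a, so a = (4.68 − 2.06)(9.81)/(4.68 + 2.06 + 0.2760) = 3.663 m/s².
α = a/R = 3.663/0.103 = 35.57 rad/s².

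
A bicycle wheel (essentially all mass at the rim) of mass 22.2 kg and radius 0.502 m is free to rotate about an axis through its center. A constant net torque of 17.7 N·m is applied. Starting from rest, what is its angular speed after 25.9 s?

ω ≈ 81.9 rad/s

I = MR² = (22.2)(0.502)² = 5.594 kg·m².
α = τ/I = 17.7/5.594 = 3.164 rad/s².
ω = ω₀ + αt = 0 + (3.164)(25.9) = 81.94 rad/s.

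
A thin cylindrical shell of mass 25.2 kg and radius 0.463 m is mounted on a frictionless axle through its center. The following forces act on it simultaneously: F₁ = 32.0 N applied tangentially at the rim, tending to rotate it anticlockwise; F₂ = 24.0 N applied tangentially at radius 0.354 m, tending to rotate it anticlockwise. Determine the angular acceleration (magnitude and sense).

I = MR² = (25.2)(0.463)² = 5.402 kg·m².
Taking anticlockwise as positive: τ₁ = +(32.0)(0.463) = +14.82 N·m; τ₂ = +(24.0)(0.354) = +8.496 N·m.
Net torque τ = 23.31 N·m.
α = τ/I = 23.31/5.402 = 4.315 rad/s².

α ≈ 4.32 rad/s², anticlockwise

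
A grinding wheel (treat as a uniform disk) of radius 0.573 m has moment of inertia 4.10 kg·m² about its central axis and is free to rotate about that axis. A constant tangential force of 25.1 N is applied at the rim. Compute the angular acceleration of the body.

τ = F R = (25.1)(0.573) = 14.38 N·m.
From τ = Iα: α = 14.38/4.100 = 3.508 rad/s².

α ≈ 3.51 rad/s²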